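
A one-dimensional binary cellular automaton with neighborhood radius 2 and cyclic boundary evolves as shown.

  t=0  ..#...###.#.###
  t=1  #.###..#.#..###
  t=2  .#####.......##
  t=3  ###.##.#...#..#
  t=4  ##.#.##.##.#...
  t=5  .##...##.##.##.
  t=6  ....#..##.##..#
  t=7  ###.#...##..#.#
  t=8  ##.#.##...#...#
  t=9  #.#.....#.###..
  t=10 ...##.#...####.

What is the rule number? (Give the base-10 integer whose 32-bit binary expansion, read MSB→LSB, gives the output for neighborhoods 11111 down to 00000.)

1585701138

  [31] ##### => .  t=2,i=3
  [30] ####. => #  t=1,i=14
  [29] ###.# => .  t=0,i=8
  [28] ###.. => #  t=0,i=14
  [27] ##.## => #  t=1,i=1
  [26] ##.#. => #  t=0,i=9
  [25] ##..# => #  t=0,i=0
  [24] ##... => .  t=2,i=6
  [23] #.### => #  t=0,i=12
  [22] #.##. => .  t=3,i=4
  [21] #.#.# => .  t=0,i=10
  [20] #.#.. => .  t=1,i=9
  [19] #..## => .  t=1,i=11
  [18] #..#. => .  t=0,i=1
  [17] #...# => #  t=0,i=4
  [16] #.... => #  t=2,i=7
  [15] .#### => #  t=1,i=13
  [14] .###. => #  t=0,i=7
  [13] .##.# => #  t=2,i=14
  [12] .##.. => .  t=5,i=2
  [11] .#.## => .  t=0,i=11
  [10] .#.#. => .  t=1,i=8
  [9] .#..# => .  t=1,i=10
  [8] .#... => #  t=0,i=3
  [7] ..### => .  t=0,i=6
  [6] ..##. => .  t=2,i=13
  [5] ..#.# => .  t=1,i=7
  [4] ..#.. => #  t=0,i=2
  [3] ...## => .  t=0,i=5
  [2] ...#. => .  t=3,i=10
  [1] ....# => #  t=2,i=11
  [0] ..... => .  t=2,i=8
  bits 01011110100000111110000100010010 = 1585701138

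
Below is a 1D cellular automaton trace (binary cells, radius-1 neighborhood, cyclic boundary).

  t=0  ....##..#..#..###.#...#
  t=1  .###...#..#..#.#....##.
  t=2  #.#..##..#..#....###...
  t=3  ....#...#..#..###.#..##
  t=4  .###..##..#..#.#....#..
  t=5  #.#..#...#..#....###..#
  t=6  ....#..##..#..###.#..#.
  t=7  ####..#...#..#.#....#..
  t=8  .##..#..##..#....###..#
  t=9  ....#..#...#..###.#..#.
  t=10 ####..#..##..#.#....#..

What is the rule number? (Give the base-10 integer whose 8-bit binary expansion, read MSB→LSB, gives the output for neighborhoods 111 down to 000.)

131

  [7] ### => #  t=0,i=15
  [6] ##. => .  t=0,i=5
  [5] #.# => .  t=0,i=17
  [4] #.. => .  t=0,i=0
  [3] .## => .  t=0,i=4
  [2] .#. => .  t=0,i=8
  [1] ..# => #  t=0,i=3
  [0] ... => #  t=0,i=1
  bits 10000011 = 131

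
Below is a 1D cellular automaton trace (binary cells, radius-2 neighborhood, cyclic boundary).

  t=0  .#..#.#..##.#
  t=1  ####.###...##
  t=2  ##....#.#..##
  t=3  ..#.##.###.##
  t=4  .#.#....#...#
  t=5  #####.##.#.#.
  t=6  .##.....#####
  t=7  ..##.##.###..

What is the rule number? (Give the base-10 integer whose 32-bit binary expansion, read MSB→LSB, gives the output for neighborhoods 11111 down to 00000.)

2234834823

  #####|#  b31=1 t=1,i=0
  ####.|.  b30=0 t=1,i=2
  ###.#|.  b29=0 t=1,i=3
  ###..|.  b28=0 t=1,i=7
  ##.##|.  b27=0 t=1,i=4
  ##.#.|#  b26=1 t=0,i=11
  ##..#|.  b25=0 t=3,i=0
  ##...|#  b24=1 t=1,i=8
  #.###|.  b23=0 t=1,i=5
  #.##.|.  b22=0 t=3,i=4
  #.#.#|#  b21=1 t=0,i=12
  #.#..|#  b20=1 t=0,i=1
  #..##|.  b19=0 t=0,i=8
  #..#.|#  b18=1 t=0,i=3
  #...#|.  b17=0 t=1,i=9
  #....|.  b16=0 t=2,i=3
  .####|#  b15=1 t=1,i=12
  .###.|#  b14=1 t=1,i=6
  .##.#|.  b13=0 t=0,i=10
  .##..|#  b12=1 t=3,i=12
  .#.##|#  b11=1 t=3,i=3
  .#.#.|#  b10=1 t=0,i=0
  .#..#|#  b9=1 t=0,i=2
  .#...|#  b8=1 t=4,i=4
  ..###|#  b7=1 t=1,i=11
  ..##.|.  b6=0 t=0,i=9
  ..#.#|.  b5=0 t=0,i=4
  ..#..|.  b4=0 t=4,i=8
  ...##|.  b3=0 t=1,i=10
  ...#.|#  b2=1 t=2,i=5
  ....#|#  b1=1 t=2,i=4
  .....|#  b0=1 t=6,i=5
  bits 10000101001101001101111110000111 = 2234834823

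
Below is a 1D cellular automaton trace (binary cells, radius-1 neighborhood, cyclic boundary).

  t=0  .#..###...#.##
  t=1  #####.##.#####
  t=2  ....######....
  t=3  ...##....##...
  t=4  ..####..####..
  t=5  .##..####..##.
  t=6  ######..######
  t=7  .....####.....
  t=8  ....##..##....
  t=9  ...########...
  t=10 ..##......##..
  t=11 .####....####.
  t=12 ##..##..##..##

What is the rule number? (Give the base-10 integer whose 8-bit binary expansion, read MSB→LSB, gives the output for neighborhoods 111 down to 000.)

126

  ###|.  b7=0 t=0,i=5
  ##.|#  b6=1 t=0,i=6
  #.#|#  b5=1 t=0,i=0
  #..|#  b4=1 t=0,i=2
  .##|#  b3=1 t=0,i=4
  .#.|#  b2=1 t=0,i=1
  ..#|#  b1=1 t=0,i=3
  ...|.  b0=0 t=0,i=8
  bits 01111110 = 126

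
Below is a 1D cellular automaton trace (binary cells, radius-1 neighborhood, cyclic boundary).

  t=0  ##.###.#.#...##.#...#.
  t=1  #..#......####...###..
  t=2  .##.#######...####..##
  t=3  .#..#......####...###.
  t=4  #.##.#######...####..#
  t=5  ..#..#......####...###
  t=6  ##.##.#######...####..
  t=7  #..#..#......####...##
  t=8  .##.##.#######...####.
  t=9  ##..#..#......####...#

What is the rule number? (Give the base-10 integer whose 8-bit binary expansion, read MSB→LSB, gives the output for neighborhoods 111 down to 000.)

27

  [7] ### => .  t=0,i=4
  [6] ##. => .  t=0,i=1
  [5] #.# => .  t=0,i=2
  [4] #.. => #  t=0,i=10
  [3] .## => #  t=0,i=0
  [2] .#. => .  t=0,i=7
  [1] ..# => #  t=0,i=12
  [0] ... => #  t=0,i=11
  bits 00011011 = 27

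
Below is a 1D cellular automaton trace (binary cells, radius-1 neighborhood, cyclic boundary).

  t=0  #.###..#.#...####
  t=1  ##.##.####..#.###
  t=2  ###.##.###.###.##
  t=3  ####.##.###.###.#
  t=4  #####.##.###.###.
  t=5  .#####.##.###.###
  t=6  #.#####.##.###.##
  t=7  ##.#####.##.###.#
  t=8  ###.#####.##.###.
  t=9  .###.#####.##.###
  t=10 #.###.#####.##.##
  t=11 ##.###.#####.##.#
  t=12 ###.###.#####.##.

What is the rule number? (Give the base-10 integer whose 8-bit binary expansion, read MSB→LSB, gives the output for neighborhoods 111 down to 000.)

  nb ###: next=#  (t=0,i=3, bit7=1)
  nb ##.: next=#  (t=0,i=0, bit6=1)
  nb #.#: next=#  (t=0,i=1, bit5=1)
  nb #..: next=.  (t=0,i=5, bit4=0)
  nb .##: next=.  (t=0,i=2, bit3=0)
  nb .#.: next=#  (t=0,i=7, bit2=1)
  nb ..#: next=#  (t=0,i=6, bit1=1)
  nb ...: next=.  (t=0,i=11, bit0=0)
  bits 11100110 = 230

230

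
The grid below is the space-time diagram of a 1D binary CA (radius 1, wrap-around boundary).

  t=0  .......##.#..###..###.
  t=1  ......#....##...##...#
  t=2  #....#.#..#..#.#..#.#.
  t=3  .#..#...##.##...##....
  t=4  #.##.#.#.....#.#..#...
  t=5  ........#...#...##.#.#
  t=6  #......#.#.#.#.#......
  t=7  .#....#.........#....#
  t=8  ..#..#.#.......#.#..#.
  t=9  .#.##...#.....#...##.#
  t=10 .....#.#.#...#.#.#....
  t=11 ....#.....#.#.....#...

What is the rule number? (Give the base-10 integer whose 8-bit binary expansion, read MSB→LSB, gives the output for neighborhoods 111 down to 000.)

18

  ### -> .   bit 7 = 0  t=0,i=14
  ##. -> .   bit 6 = 0  t=0,i=8
  #.# -> .   bit 5 = 0  t=0,i=9
  #.. -> #   bit 4 = 1  t=0,i=11
  .## -> .   bit 3 = 0  t=0,i=7
  .#. -> .   bit 2 = 0  t=0,i=10
  ..# -> #   bit 1 = 1  t=0,i=6
  ... -> .   bit 0 = 0  t=0,i=0
  bits 00010010 = 18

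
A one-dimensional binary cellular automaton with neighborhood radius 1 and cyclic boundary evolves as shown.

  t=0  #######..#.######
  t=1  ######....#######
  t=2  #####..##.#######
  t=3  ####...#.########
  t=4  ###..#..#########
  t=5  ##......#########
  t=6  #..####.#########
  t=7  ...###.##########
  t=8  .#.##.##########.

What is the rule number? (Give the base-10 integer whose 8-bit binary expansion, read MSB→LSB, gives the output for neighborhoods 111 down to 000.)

  ### -> #   bit 7 = 1  t=0,i=0
  ##. -> .   bit 6 = 0  t=0,i=6
  #.# -> #   bit 5 = 1  t=0,i=10
  #.. -> .   bit 4 = 0  t=0,i=7
  .## -> #   bit 3 = 1  t=0,i=11
  .#. -> .   bit 2 = 0  t=0,i=9
  ..# -> .   bit 1 = 0  t=0,i=8
  ... -> #   bit 0 = 1  t=1,i=7
  bits 10101001 = 169

169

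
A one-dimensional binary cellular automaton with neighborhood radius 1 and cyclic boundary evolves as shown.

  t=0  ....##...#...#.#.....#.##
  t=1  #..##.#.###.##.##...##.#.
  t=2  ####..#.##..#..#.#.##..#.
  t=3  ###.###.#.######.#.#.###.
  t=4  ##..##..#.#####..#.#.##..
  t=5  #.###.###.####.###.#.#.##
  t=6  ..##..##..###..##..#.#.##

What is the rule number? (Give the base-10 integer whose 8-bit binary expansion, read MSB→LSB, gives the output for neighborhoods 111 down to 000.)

  ### -> #   bit 7 = 1  t=1,i=9
  ##. -> .   bit 6 = 0  t=0,i=5
  #.# -> .   bit 5 = 0  t=0,i=14
  #.. -> #   bit 4 = 1  t=0,i=0
  .## -> #   bit 3 = 1  t=0,i=4
  .#. -> #   bit 2 = 1  t=0,i=9
  ..# -> #   bit 1 = 1  t=0,i=3
  ... -> .   bit 0 = 0  t=0,i=1
  bits 10011110 = 158

158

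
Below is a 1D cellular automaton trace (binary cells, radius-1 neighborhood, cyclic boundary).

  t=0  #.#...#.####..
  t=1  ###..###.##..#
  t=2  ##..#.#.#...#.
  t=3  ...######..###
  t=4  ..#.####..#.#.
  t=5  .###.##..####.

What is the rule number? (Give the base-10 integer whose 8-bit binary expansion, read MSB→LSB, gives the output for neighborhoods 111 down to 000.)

  nb ###: next=#  (t=0,i=9, bit7=1)
  nb ##.: next=.  (t=0,i=11, bit6=0)
  nb #.#: next=#  (t=0,i=1, bit5=1)
  nb #..: next=.  (t=0,i=3, bit4=0)
  nb .##: next=.  (t=0,i=8, bit3=0)
  nb .#.: next=#  (t=0,i=0, bit2=1)
  nb ..#: next=#  (t=0,i=5, bit1=1)
  nb ...: next=.  (t=0,i=4, bit0=0)
  bits 10100110 = 166

166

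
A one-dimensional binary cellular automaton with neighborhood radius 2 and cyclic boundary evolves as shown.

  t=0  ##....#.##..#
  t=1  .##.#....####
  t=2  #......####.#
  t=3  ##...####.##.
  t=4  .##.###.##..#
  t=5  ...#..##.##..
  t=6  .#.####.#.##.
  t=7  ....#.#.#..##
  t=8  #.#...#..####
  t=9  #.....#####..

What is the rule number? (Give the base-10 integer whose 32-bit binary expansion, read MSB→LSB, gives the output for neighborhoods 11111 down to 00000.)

  ##### -> .   bit 31 = 0  t=8,i=11
  ####. -> .   bit 30 = 0  t=1,i=11
  ###.# -> #   bit 29 = 1  t=1,i=12
  ###.. -> #   bit 28 = 1  t=0,i=1
  ##.## -> #   bit 27 = 1  t=1,i=0
  ##.#. -> .   bit 26 = 0  t=1,i=3
  ##..# -> #   bit 25 = 1  t=0,i=10
  ##... -> #   bit 24 = 1  t=0,i=2
  #.### -> .   bit 23 = 0  t=4,i=4
  #.##. -> .   bit 22 = 0  t=0,i=8
  #.#.# -> #   bit 21 = 1  t=6,i=8
  #.#.. -> .   bit 20 = 0  t=1,i=4
  #..## -> #   bit 19 = 1  t=0,i=11
  #..#. -> .   bit 18 = 0  t=4,i=11
  #...# -> .   bit 17 = 0  t=3,i=3
  #.... -> .   bit 16 = 0  t=0,i=3
  .#### -> #   bit 15 = 1  t=1,i=10
  .###. -> .   bit 14 = 0  t=0,i=0
  .##.# -> .   bit 13 = 0  t=1,i=2
  .##.. -> #   bit 12 = 1  t=0,i=9
  .#.## -> .   bit 11 = 0  t=0,i=7
  .#.#. -> .   bit 10 = 0  t=7,i=5
  .#..# -> #   bit 9 = 1  t=5,i=4
  .#... -> .   bit 8 = 0  t=1,i=5
  ..### -> #   bit 7 = 1  t=0,i=12
  ..##. -> #   bit 6 = 1  t=5,i=6
  ..#.# -> .   bit 5 = 0  t=0,i=6
  ..#.. -> #   bit 4 = 1  t=5,i=3
  ...## -> #   bit 3 = 1  t=1,i=8
  ...#. -> .   bit 2 = 0  t=0,i=5
  ....# -> #   bit 1 = 1  t=0,i=4
  ..... -> .   bit 0 = 0  t=2,i=3
  bits 00111011001010001001001011011010 = 992514778

992514778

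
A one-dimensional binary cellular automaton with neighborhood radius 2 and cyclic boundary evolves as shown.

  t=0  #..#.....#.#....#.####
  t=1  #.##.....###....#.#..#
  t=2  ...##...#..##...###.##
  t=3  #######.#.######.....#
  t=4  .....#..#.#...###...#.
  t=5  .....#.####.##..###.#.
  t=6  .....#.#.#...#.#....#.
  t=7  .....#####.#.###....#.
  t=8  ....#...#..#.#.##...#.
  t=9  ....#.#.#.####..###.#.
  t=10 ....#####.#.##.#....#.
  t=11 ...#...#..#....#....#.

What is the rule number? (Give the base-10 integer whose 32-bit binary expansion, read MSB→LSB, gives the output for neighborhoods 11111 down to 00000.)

1371411576

  [31] ##### => .  t=0,i=20
  [30] ####. => #  t=0,i=21
  [29] ###.# => .  t=2,i=18
  [28] ###.. => #  t=0,i=0
  [27] ##.## => .  t=1,i=1
  [26] ##.#. => .  t=3,i=7
  [25] ##..# => .  t=0,i=1
  [24] ##... => #  t=1,i=4
  [23] #.### => #  t=0,i=18
  [22] #.##. => .  t=1,i=2
  [21] #.#.# => #  t=3,i=8
  [20] #.#.. => #  t=0,i=11
  [19] #..## => #  t=1,i=20
  [18] #..#. => #  t=0,i=2
  [17] #...# => #  t=2,i=1
  [16] #.... => .  t=0,i=5
  [15] .#### => .  t=0,i=19
  [14] .###. => .  t=1,i=10
  [13] .##.# => .  t=1,i=0
  [12] .##.. => #  t=1,i=3
  [11] .#.## => .  t=0,i=17
  [10] .#.#. => #  t=0,i=10
  [9] .#..# => .  t=1,i=19
  [8] .#... => .  t=0,i=4
  [7] ..### => .  t=1,i=9
  [6] ..##. => #  t=1,i=21
  [5] ..#.# => #  t=0,i=9
  [4] ..#.. => #  t=0,i=3
  [3] ...## => #  t=1,i=8
  [2] ...#. => .  t=0,i=8
  [1] ....# => .  t=0,i=7
  [0] ..... => .  t=0,i=6
  bits 01010001101111100001010001111000 = 1371411576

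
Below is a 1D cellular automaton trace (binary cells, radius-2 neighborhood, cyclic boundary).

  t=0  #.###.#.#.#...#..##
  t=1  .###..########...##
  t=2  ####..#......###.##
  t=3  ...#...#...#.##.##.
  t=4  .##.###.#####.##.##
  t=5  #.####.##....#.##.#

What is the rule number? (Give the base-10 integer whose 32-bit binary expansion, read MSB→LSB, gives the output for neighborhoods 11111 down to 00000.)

431128038

  nb #####: next=.  (t=1,i=8, bit31=0)
  nb ####.: next=.  (t=1,i=12, bit30=0)
  nb ###.#: next=.  (t=0,i=0, bit29=0)
  nb ###..: next=#  (t=1,i=3, bit28=1)
  nb ##.##: next=#  (t=0,i=1, bit27=1)
  nb ##.#.: next=.  (t=0,i=5, bit26=0)
  nb ##..#: next=.  (t=1,i=4, bit25=0)
  nb ##...: next=#  (t=1,i=14, bit24=1)
  nb #.###: next=#  (t=0,i=2, bit23=1)
  nb #.##.: next=.  (t=3,i=13, bit22=0)
  nb #.#.#: next=#  (t=0,i=6, bit21=1)
  nb #.#..: next=#  (t=0,i=10, bit20=1)
  nb #..##: next=.  (t=0,i=16, bit19=0)
  nb #..#.: next=.  (t=2,i=5, bit18=0)
  nb #...#: next=#  (t=0,i=12, bit17=1)
  nb #....: next=.  (t=2,i=8, bit16=0)
  nb .####: next=.  (t=1,i=7, bit15=0)
  nb .###.: next=#  (t=0,i=3, bit14=1)
  nb .##.#: next=#  (t=1,i=18, bit13=1)
  nb .##..: next=#  (t=3,i=17, bit12=1)
  nb .#.##: next=#  (t=3,i=12, bit11=1)
  nb .#.#.: next=#  (t=0,i=7, bit10=1)
  nb .#..#: next=.  (t=0,i=15, bit9=0)
  nb .#...: next=#  (t=0,i=11, bit8=1)
  nb ..###: next=#  (t=0,i=17, bit7=1)
  nb ..##.: next=#  (t=1,i=17, bit6=1)
  nb ..#.#: next=#  (t=3,i=11, bit5=1)
  nb ..#..: next=.  (t=0,i=14, bit4=0)
  nb ...##: next=.  (t=1,i=16, bit3=0)
  nb ...#.: next=#  (t=0,i=13, bit2=1)
  nb ....#: next=#  (t=2,i=11, bit1=1)
  nb .....: next=.  (t=2,i=9, bit0=0)
  bits 00011001101100100111110111100110 = 431128038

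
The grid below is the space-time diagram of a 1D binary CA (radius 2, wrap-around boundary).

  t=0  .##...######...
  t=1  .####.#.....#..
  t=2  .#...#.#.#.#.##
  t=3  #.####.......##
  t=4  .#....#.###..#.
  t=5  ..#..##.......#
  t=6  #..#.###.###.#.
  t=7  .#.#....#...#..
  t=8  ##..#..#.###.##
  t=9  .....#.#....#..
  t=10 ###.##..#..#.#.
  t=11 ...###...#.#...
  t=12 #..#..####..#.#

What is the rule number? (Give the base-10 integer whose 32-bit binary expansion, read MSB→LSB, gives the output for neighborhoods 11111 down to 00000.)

222442469

  ##### -> .   bit 31 = 0  t=0,i=8
  ####. -> .   bit 30 = 0  t=0,i=10
  ###.# -> .   bit 29 = 0  t=1,i=4
  ###.. -> .   bit 28 = 0  t=0,i=11
  ##.## -> #   bit 27 = 1  t=3,i=1
  ##.#. -> #   bit 26 = 1  t=1,i=5
  ##..# -> .   bit 25 = 0  t=4,i=11
  ##... -> #   bit 24 = 1  t=0,i=3
  #.### -> .   bit 23 = 0  t=3,i=2
  #.##. -> #   bit 22 = 1  t=2,i=13
  #.#.# -> .   bit 21 = 0  t=2,i=7
  #.#.. -> .   bit 20 = 0  t=1,i=6
  #..## -> .   bit 19 = 0  t=5,i=4
  #..#. -> .   bit 18 = 0  t=4,i=0
  #...# -> #   bit 17 = 1  t=0,i=4
  #.... -> .   bit 16 = 0  t=0,i=13
  .#### -> .   bit 15 = 0  t=0,i=7
  .###. -> .   bit 14 = 0  t=3,i=14
  .##.# -> #   bit 13 = 1  t=2,i=14
  .##.. -> #   bit 12 = 1  t=0,i=2
  .#.## -> .   bit 11 = 0  t=2,i=12
  .#.#. -> .   bit 10 = 0  t=2,i=6
  .#..# -> #   bit 9 = 1  t=4,i=14
  .#... -> #   bit 8 = 1  t=1,i=7
  ..### -> #   bit 7 = 1  t=0,i=6
  ..##. -> #   bit 6 = 1  t=0,i=1
  ..#.# -> #   bit 5 = 1  t=2,i=5
  ..#.. -> .   bit 4 = 0  t=1,i=12
  ...## -> .   bit 3 = 0  t=0,i=0
  ...#. -> #   bit 2 = 1  t=1,i=11
  ....# -> .   bit 1 = 0  t=0,i=14
  ..... -> #   bit 0 = 1  t=1,i=9
  bits 00001101010000100011001111100101 = 222442469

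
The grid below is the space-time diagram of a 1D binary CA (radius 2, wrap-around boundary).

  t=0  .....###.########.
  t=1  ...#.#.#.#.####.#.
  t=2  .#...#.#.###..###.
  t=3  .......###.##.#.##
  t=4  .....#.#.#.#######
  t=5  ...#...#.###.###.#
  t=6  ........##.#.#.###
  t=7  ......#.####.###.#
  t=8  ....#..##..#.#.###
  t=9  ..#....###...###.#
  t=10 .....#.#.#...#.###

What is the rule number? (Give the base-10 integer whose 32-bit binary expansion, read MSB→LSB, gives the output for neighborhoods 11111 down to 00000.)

3069196482

  #####|#  b31=1 t=0,i=11
  ####.|.  b30=0 t=0,i=15
  ###.#|#  b29=1 t=0,i=7
  ###..|#  b28=1 t=0,i=16
  ##.##|.  b27=0 t=0,i=8
  ##.#.|#  b26=1 t=1,i=15
  ##..#|#  b25=1 t=2,i=12
  ##...|.  b24=0 t=0,i=17
  #.###|#  b23=1 t=0,i=9
  #.##.|#  b22=1 t=3,i=11
  #.#.#|#  b21=1 t=1,i=5
  #.#..|#  b20=1 t=1,i=16
  #..##|.  b19=0 t=2,i=13
  #..#.|.  b18=0 t=2,i=0
  #...#|.  b17=0 t=2,i=3
  #....|.  b16=0 t=0,i=0
  .####|.  b15=0 t=0,i=10
  .###.|.  b14=0 t=0,i=6
  .##.#|#  b13=1 t=3,i=12
  .##..|#  b12=1 t=3,i=17
  .#.##|#  b11=1 t=1,i=10
  .#.#.|.  b10=0 t=1,i=4
  .#..#|.  b9=0 t=8,i=5
  .#...|.  b8=0 t=1,i=17
  ..###|#  b7=1 t=0,i=5
  ..##.|#  b6=1 t=6,i=8
  ..#.#|.  b5=0 t=1,i=3
  ..#..|.  b4=0 t=2,i=1
  ...##|.  b3=0 t=0,i=4
  ...#.|.  b2=0 t=1,i=2
  ....#|#  b1=1 t=0,i=3
  .....|.  b0=0 t=0,i=1
  bits 10110110111100000011100011000010 = 3069196482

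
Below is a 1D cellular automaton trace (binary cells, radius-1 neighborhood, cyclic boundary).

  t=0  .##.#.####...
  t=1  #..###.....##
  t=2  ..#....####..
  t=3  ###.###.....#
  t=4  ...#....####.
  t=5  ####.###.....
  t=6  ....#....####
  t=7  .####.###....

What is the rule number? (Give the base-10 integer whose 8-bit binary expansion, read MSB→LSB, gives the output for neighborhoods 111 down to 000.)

  nb ###: next=.  (t=0,i=7, bit7=0)
  nb ##.: next=.  (t=0,i=2, bit6=0)
  nb #.#: next=#  (t=0,i=3, bit5=1)
  nb #..: next=.  (t=0,i=10, bit4=0)
  nb .##: next=.  (t=0,i=1, bit3=0)
  nb .#.: next=#  (t=0,i=4, bit2=1)
  nb ..#: next=#  (t=0,i=0, bit1=1)
  nb ...: next=#  (t=0,i=11, bit0=1)
  bits 00100111 = 39

39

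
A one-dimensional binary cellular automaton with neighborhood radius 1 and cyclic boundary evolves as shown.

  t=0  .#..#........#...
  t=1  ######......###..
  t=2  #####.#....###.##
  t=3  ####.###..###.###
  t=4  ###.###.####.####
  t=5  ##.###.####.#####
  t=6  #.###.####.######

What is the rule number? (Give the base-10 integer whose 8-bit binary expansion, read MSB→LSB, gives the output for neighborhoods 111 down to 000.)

190

  ### -> #   bit 7 = 1  t=1,i=1
  ##. -> .   bit 6 = 0  t=1,i=5
  #.# -> #   bit 5 = 1  t=2,i=5
  #.. -> #   bit 4 = 1  t=0,i=2
  .## -> #   bit 3 = 1  t=1,i=0
  .#. -> #   bit 2 = 1  t=0,i=1
  ..# -> #   bit 1 = 1  t=0,i=0
  ... -> .   bit 0 = 0  t=0,i=6
  bits 10111110 = 190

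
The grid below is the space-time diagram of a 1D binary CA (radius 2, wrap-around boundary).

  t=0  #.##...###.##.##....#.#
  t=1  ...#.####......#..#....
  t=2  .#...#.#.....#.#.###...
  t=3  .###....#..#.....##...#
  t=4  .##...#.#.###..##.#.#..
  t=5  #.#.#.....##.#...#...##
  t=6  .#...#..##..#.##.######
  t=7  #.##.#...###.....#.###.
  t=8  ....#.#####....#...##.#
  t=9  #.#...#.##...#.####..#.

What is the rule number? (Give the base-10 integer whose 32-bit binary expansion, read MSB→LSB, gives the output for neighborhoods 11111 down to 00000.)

3330691482

  [31] ##### => #  t=6,i=19
  [30] ####. => #  t=1,i=7
  [29] ###.# => .  t=0,i=9
  [28] ###.. => .  t=1,i=8
  [27] ##.## => .  t=0,i=1
  [26] ##.#. => #  t=4,i=17
  [25] ##..# => #  t=4,i=13
  [24] ##... => .  t=0,i=4
  [23] #.### => #  t=1,i=5
  [22] #.##. => .  t=0,i=2
  [21] #.#.# => .  t=2,i=15
  [20] #.#.. => .  t=2,i=7
  [19] #..## => .  t=4,i=14
  [18] #..#. => #  t=1,i=17
  [17] #...# => #  t=0,i=5
  [16] #.... => .  t=0,i=17
  [15] .#### => .  t=1,i=6
  [14] .###. => #  t=0,i=8
  [13] .##.# => .  t=0,i=0
  [12] .##.. => #  t=0,i=3
  [11] .#.## => .  t=0,i=21
  [10] .#.#. => .  t=2,i=6
  [9] .#..# => .  t=1,i=16
  [8] .#... => #  t=1,i=19
  [7] ..### => #  t=0,i=7
  [6] ..##. => .  t=3,i=17
  [5] ..#.# => .  t=0,i=20
  [4] ..#.. => #  t=1,i=15
  [3] ...## => #  t=0,i=6
  [2] ...#. => .  t=0,i=19
  [1] ....# => #  t=0,i=18
  [0] ..... => .  t=1,i=0
  bits 11000110100001100101000110011010 = 3330691482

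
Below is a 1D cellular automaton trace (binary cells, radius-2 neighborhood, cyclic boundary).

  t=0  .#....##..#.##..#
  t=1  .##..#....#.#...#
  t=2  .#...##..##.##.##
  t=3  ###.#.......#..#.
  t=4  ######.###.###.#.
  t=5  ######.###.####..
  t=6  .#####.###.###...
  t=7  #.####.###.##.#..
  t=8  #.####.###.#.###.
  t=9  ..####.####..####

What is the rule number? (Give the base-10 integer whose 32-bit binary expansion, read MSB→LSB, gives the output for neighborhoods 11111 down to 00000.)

  [31] ##### => #  t=4,i=2
  [30] ####. => #  t=4,i=4
  [29] ###.# => #  t=3,i=2
  [28] ###.. => .  t=5,i=14
  [27] ##.## => .  t=2,i=11
  [26] ##.#. => #  t=2,i=0
  [25] ##..# => .  t=0,i=8
  [24] ##... => #  t=6,i=14
  [23] #.### => #  t=3,i=0
  [22] #.##. => #  t=0,i=12
  [21] #.#.# => .  t=4,i=15
  [20] #.#.. => #  t=0,i=1
  [19] #..## => .  t=2,i=8
  [18] #..#. => .  t=0,i=9
  [17] #...# => .  t=1,i=14
  [16] #.... => .  t=0,i=3
  [15] .#### => #  t=4,i=1
  [14] .###. => #  t=3,i=1
  [13] .##.# => .  t=2,i=10
  [12] .##.. => .  t=0,i=7
  [11] .#.## => .  t=0,i=11
  [10] .#.#. => .  t=0,i=0
  [9] .#..# => #  t=3,i=13
  [8] .#... => #  t=0,i=2
  [7] ..### => .  t=5,i=0
  [6] ..##. => .  t=0,i=6
  [5] ..#.# => #  t=0,i=10
  [4] ..#.. => #  t=1,i=5
  [3] ...## => #  t=0,i=5
  [2] ...#. => #  t=1,i=9
  [1] ....# => .  t=0,i=4
  [0] ..... => #  t=3,i=7
  bits 11100101110100001100001100111101 = 3855663933

3855663933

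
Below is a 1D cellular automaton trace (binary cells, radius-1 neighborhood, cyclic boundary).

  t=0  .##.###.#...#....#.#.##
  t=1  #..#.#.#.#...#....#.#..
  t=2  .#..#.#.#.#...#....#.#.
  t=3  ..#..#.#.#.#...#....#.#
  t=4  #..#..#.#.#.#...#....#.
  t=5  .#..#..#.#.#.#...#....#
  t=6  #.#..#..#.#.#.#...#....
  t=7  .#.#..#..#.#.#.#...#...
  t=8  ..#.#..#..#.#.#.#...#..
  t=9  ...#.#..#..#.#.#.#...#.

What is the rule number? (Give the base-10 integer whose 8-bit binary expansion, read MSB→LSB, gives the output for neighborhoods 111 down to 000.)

  ###|#  b7=1 t=0,i=5
  ##.|.  b6=0 t=0,i=2
  #.#|#  b5=1 t=0,i=0
  #..|#  b4=1 t=0,i=9
  .##|.  b3=0 t=0,i=1
  .#.|.  b2=0 t=0,i=8
  ..#|.  b1=0 t=0,i=11
  ...|.  b0=0 t=0,i=10
  bits 10110000 = 176

176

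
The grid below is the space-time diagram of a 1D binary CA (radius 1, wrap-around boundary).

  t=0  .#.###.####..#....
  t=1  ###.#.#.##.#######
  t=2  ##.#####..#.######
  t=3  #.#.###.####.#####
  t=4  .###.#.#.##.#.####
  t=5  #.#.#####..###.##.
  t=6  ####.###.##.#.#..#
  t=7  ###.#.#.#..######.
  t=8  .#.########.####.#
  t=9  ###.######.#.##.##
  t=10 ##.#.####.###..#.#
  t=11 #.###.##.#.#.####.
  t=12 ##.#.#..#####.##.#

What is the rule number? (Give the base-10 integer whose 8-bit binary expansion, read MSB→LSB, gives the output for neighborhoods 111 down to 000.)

  ### -> #   bit 7 = 1  t=0,i=4
  ##. -> .   bit 6 = 0  t=0,i=5
  #.# -> #   bit 5 = 1  t=0,i=2
  #.. -> #   bit 4 = 1  t=0,i=11
  .## -> .   bit 3 = 0  t=0,i=3
  .#. -> #   bit 2 = 1  t=0,i=1
  ..# -> #   bit 1 = 1  t=0,i=0
  ... -> #   bit 0 = 1  t=0,i=15
  bits 10110111 = 183

183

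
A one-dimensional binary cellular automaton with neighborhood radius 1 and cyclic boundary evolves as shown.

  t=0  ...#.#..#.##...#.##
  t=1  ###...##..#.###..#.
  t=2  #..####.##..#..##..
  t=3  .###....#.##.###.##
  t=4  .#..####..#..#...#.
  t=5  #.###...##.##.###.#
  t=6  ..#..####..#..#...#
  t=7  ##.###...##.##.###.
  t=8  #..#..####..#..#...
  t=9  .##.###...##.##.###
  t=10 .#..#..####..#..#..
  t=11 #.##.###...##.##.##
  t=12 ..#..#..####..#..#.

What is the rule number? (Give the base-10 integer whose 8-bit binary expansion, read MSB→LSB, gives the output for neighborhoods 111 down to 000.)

27

  ###|.  b7=0 t=1,i=1
  ##.|.  b6=0 t=0,i=11
  #.#|.  b5=0 t=0,i=4
  #..|#  b4=1 t=0,i=0
  .##|#  b3=1 t=0,i=10
  .#.|.  b2=0 t=0,i=3
  ..#|#  b1=1 t=0,i=2
  ...|#  b0=1 t=0,i=1
  bits 00011011 = 27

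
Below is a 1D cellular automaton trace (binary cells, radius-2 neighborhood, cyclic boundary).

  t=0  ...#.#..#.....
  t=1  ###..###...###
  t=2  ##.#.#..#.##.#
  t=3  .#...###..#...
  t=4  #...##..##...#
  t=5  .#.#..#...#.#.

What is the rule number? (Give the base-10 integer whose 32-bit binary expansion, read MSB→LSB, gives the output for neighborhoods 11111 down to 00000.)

  [31] ##### => #  t=1,i=0
  [30] ####. => #  t=1,i=1
  [29] ###.# => #  t=2,i=1
  [28] ###.. => .  t=1,i=2
  [27] ##.## => .  t=2,i=12
  [26] ##.#. => .  t=2,i=2
  [25] ##..# => #  t=1,i=3
  [24] ##... => #  t=1,i=8
  [23] #.### => .  t=2,i=13
  [22] #.##. => #  t=2,i=10
  [21] #.#.# => .  t=2,i=3
  [20] #.#.. => #  t=0,i=5
  [19] #..## => .  t=1,i=4
  [18] #..#. => #  t=0,i=7
  [17] #...# => .  t=1,i=9
  [16] #.... => .  t=0,i=10
  [15] .#### => .  t=1,i=12
  [14] .###. => .  t=1,i=6
  [13] .##.# => .  t=2,i=11
  [12] .##.. => .  t=4,i=0
  [11] .#.## => .  t=2,i=9
  [10] .#.#. => .  t=0,i=4
  [9] .#..# => #  t=0,i=6
  [8] .#... => .  t=0,i=9
  [7] ..### => #  t=1,i=5
  [6] ..##. => .  t=4,i=4
  [5] ..#.# => .  t=0,i=3
  [4] ..#.. => .  t=0,i=8
  [3] ...## => #  t=1,i=10
  [2] ...#. => #  t=0,i=2
  [1] ....# => #  t=0,i=1
  [0] ..... => #  t=0,i=0
  bits 11100011010101000000001010001111 = 3813933711

3813933711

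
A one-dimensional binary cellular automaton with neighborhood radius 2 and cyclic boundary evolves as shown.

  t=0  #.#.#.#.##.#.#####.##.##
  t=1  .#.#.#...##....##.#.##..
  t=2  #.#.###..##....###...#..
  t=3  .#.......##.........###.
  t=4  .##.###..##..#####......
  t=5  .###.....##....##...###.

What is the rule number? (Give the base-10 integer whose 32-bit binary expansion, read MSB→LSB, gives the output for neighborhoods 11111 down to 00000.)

3423614805

  [31] ##### => #  t=0,i=15
  [30] ####. => #  t=0,i=16
  [29] ###.# => .  t=0,i=0
  [28] ###.. => .  t=2,i=6
  [27] ##.## => #  t=0,i=18
  [26] ##.#. => #  t=0,i=1
  [25] ##..# => .  t=2,i=7
  [24] ##... => .  t=1,i=11
  [23] #.### => .  t=0,i=13
  [22] #.##. => .  t=0,i=8
  [21] #.#.# => .  t=0,i=2
  [20] #.#.. => #  t=1,i=5
  [19] #..## => .  t=2,i=8
  [18] #..#. => .  t=2,i=23
  [17] #...# => .  t=1,i=7
  [16] #.... => .  t=1,i=12
  [15] .#### => .  t=0,i=14
  [14] .###. => .  t=0,i=23
  [13] .##.# => #  t=0,i=9
  [12] .##.. => #  t=1,i=10
  [11] .#.## => .  t=0,i=7
  [10] .#.#. => #  t=0,i=3
  [9] .#..# => #  t=2,i=22
  [8] .#... => #  t=1,i=6
  [7] ..### => .  t=2,i=15
  [6] ..##. => #  t=1,i=9
  [5] ..#.# => .  t=1,i=1
  [4] ..#.. => #  t=2,i=21
  [3] ...## => .  t=1,i=8
  [2] ...#. => #  t=1,i=0
  [1] ....# => .  t=1,i=13
  [0] ..... => #  t=3,i=4
  bits 11001100000100000011011101010101 = 3423614805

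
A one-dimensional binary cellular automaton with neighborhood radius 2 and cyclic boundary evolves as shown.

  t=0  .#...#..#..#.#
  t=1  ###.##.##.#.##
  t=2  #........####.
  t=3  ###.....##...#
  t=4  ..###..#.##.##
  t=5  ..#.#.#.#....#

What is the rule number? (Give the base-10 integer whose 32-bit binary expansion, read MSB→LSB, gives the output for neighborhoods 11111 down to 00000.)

  ##### -> #   bit 31 = 1  t=1,i=0
  ####. -> .   bit 30 = 0  t=1,i=1
  ###.# -> .   bit 29 = 0  t=1,i=2
  ###.. -> #   bit 28 = 1  t=3,i=2
  ##.## -> .   bit 27 = 0  t=1,i=3
  ##.#. -> #   bit 26 = 1  t=1,i=9
  ##..# -> .   bit 25 = 0  t=4,i=0
  ##... -> #   bit 24 = 1  t=3,i=3
  #.### -> #   bit 23 = 1  t=1,i=12
  #.##. -> .   bit 22 = 0  t=1,i=4
  #.#.# -> #   bit 21 = 1  t=0,i=13
  #.#.. -> #   bit 20 = 1  t=0,i=1
  #..## -> .   bit 19 = 0  t=4,i=1
  #..#. -> #   bit 18 = 1  t=0,i=7
  #...# -> .   bit 17 = 0  t=0,i=3
  #.... -> #   bit 16 = 1  t=2,i=2
  .#### -> .   bit 15 = 0  t=1,i=13
  .###. -> .   bit 14 = 0  t=4,i=3
  .##.# -> .   bit 13 = 0  t=1,i=5
  .##.. -> #   bit 12 = 1  t=3,i=9
  .#.## -> #   bit 11 = 1  t=1,i=11
  .#.#. -> #   bit 10 = 1  t=0,i=0
  .#..# -> .   bit 9 = 0  t=0,i=6
  .#... -> #   bit 8 = 1  t=0,i=2
  ..### -> #   bit 7 = 1  t=2,i=9
  ..##. -> .   bit 6 = 0  t=3,i=8
  ..#.# -> .   bit 5 = 0  t=0,i=11
  ..#.. -> #   bit 4 = 1  t=0,i=5
  ...## -> #   bit 3 = 1  t=2,i=8
  ...#. -> #   bit 2 = 1  t=0,i=4
  ....# -> .   bit 1 = 0  t=2,i=7
  ..... -> .   bit 0 = 0  t=2,i=3
  bits 10010101101101010001110110011100 = 2511674780

2511674780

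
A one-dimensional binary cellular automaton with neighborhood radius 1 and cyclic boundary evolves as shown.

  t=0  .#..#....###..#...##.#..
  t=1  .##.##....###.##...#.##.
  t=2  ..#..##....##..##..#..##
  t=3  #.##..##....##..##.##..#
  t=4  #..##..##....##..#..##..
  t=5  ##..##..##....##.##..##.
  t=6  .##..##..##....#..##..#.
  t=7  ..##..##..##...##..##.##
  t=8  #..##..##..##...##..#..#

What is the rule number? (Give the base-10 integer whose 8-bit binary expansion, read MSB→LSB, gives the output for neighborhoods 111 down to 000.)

  [7] ### => #  t=0,i=10
  [6] ##. => #  t=0,i=11
  [5] #.# => .  t=0,i=20
  [4] #.. => #  t=0,i=2
  [3] .## => .  t=0,i=9
  [2] .#. => #  t=0,i=1
  [1] ..# => .  t=0,i=0
  [0] ... => .  t=0,i=6
  bits 11010100 = 212

212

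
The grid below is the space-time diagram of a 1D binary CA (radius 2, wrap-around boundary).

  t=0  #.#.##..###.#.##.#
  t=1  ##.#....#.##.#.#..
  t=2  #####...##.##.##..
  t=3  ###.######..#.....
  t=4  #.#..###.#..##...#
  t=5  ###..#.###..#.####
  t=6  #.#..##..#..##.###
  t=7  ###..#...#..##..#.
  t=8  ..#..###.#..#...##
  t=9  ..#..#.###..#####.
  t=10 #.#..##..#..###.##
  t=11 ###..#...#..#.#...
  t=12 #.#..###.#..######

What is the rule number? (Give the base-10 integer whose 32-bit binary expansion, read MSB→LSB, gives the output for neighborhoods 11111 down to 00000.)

  #####|#  b31=1 t=2,i=2
  ####.|.  b30=0 t=2,i=3
  ###.#|#  b29=1 t=0,i=10
  ###..|#  b28=1 t=2,i=4
  ##.##|.  b27=0 t=0,i=16
  ##.#.|#  b26=1 t=0,i=1
  ##..#|.  b25=0 t=0,i=6
  ##...|#  b24=1 t=2,i=5
  #.###|.  b23=0 t=3,i=4
  #.##.|.  b22=0 t=0,i=4
  #.#.#|.  b21=0 t=0,i=2
  #.#..|#  b20=1 t=1,i=3
  #..##|.  b19=0 t=0,i=7
  #..#.|.  b18=0 t=3,i=11
  #...#|#  b17=1 t=2,i=6
  #....|.  b16=0 t=1,i=5
  .####|#  b15=1 t=2,i=1
  .###.|.  b14=0 t=0,i=9
  .##.#|#  b13=1 t=0,i=0
  .##..|.  b12=0 t=0,i=5
  .#.##|#  b11=1 t=0,i=3
  .#.#.|#  b10=1 t=1,i=14
  .#..#|.  b9=0 t=1,i=16
  .#...|#  b8=1 t=1,i=4
  ..###|#  b7=1 t=0,i=8
  ..##.|#  b6=1 t=1,i=0
  ..#.#|#  b5=1 t=1,i=8
  ..#..|#  b4=1 t=3,i=12
  ...##|#  b3=1 t=2,i=7
  ...#.|.  b2=0 t=1,i=7
  ....#|.  b1=0 t=1,i=6
  .....|.  b0=0 t=3,i=15
  bits 10110101000100101010110111111000 = 3037900280

3037900280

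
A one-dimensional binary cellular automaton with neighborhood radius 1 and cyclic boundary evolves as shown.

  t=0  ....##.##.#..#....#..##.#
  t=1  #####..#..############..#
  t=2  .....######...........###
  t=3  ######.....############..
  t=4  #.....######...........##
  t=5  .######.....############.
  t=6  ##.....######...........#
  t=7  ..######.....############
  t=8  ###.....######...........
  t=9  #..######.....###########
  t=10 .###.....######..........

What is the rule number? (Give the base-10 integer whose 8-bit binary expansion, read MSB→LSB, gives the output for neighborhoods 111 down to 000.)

  [7] ### => .  t=1,i=0
  [6] ##. => .  t=0,i=5
  [5] #.# => .  t=0,i=6
  [4] #.. => #  t=0,i=0
  [3] .## => #  t=0,i=4
  [2] .#. => #  t=0,i=10
  [1] ..# => #  t=0,i=3
  [0] ... => #  t=0,i=1
  bits 00011111 = 31

31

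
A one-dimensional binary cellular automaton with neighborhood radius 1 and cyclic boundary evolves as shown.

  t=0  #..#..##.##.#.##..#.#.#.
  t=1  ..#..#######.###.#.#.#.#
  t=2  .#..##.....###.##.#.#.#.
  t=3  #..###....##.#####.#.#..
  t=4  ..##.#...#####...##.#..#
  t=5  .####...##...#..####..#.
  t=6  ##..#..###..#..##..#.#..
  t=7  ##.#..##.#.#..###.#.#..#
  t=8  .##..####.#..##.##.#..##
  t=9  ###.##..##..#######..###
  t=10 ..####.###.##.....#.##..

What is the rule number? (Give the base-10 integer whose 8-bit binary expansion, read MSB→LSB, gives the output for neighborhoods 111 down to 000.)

106

  [7] ### => .  t=1,i=6
  [6] ##. => #  t=0,i=7
  [5] #.# => #  t=0,i=8
  [4] #.. => .  t=0,i=1
  [3] .## => #  t=0,i=6
  [2] .#. => .  t=0,i=0
  [1] ..# => #  t=0,i=2
  [0] ... => .  t=2,i=7
  bits 01101010 = 106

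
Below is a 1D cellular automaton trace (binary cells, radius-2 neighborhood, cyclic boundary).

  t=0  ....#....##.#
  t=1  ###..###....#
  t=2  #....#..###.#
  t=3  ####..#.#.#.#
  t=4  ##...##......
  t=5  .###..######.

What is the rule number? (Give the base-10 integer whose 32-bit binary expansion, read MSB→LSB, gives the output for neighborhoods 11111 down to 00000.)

2706871203

  #####|#  b31=1 t=3,i=1
  ####.|.  b30=0 t=1,i=1
  ###.#|#  b29=1 t=2,i=10
  ###..|.  b28=0 t=1,i=2
  ##.##|.  b27=0 t=2,i=11
  ##.#.|.  b26=0 t=0,i=11
  ##..#|.  b25=0 t=1,i=3
  ##...|#  b24=1 t=1,i=8
  #.###|.  b23=0 t=3,i=12
  #.##.|#  b22=1 t=2,i=12
  #.#.#|.  b21=0 t=3,i=8
  #.#..|#  b20=1 t=0,i=12
  #..##|.  b19=0 t=1,i=4
  #..#.|#  b18=1 t=3,i=5
  #...#|#  b17=1 t=4,i=3
  #....|#  b16=1 t=0,i=1
  .####|#  b15=1 t=1,i=0
  .###.|.  b14=0 t=1,i=6
  .##.#|.  b13=0 t=0,i=10
  .##..|#  b12=1 t=2,i=0
  .#.##|.  b11=0 t=3,i=11
  .#.#.|.  b10=0 t=3,i=7
  .#..#|#  b9=1 t=2,i=6
  .#...|#  b8=1 t=0,i=0
  ..###|#  b7=1 t=1,i=5
  ..##.|.  b6=0 t=0,i=9
  ..#.#|#  b5=1 t=3,i=6
  ..#..|.  b4=0 t=0,i=4
  ...##|.  b3=0 t=0,i=8
  ...#.|.  b2=0 t=0,i=3
  ....#|#  b1=1 t=0,i=2
  .....|#  b0=1 t=4,i=9
  bits 10100001010101111001001110100011 = 2706871203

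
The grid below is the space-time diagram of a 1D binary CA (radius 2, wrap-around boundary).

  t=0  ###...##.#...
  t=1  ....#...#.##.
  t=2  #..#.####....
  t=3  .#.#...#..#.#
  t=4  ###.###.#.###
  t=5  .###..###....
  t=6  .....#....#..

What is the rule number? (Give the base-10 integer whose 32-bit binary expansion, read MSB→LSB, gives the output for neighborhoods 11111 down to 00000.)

1814759204

  [31] ##### => .  t=4,i=0
  [30] ####. => #  t=2,i=7
  [29] ###.# => #  t=4,i=2
  [28] ###.. => .  t=0,i=2
  [27] ##.## => #  t=4,i=3
  [26] ##.#. => #  t=0,i=8
  [25] ##..# => .  t=5,i=4
  [24] ##... => .  t=0,i=3
  [23] #.### => .  t=2,i=5
  [22] #.##. => .  t=1,i=10
  [21] #.#.# => #  t=3,i=1
  [20] #.#.. => .  t=0,i=9
  [19] #..## => #  t=5,i=5
  [18] #..#. => .  t=2,i=2
  [17] #...# => #  t=0,i=4
  [16] #.... => #  t=1,i=0
  [15] .#### => .  t=2,i=6
  [14] .###. => .  t=0,i=1
  [13] .##.# => .  t=0,i=7
  [12] .##.. => .  t=1,i=11
  [11] .#.## => .  t=1,i=9
  [10] .#.#. => #  t=3,i=0
  [9] .#..# => #  t=2,i=1
  [8] .#... => #  t=0,i=10
  [7] ..### => .  t=0,i=0
  [6] ..##. => .  t=0,i=6
  [5] ..#.# => #  t=1,i=8
  [4] ..#.. => .  t=1,i=4
  [3] ...## => .  t=0,i=5
  [2] ...#. => #  t=1,i=3
  [1] ....# => .  t=1,i=2
  [0] ..... => .  t=1,i=1
  bits 01101100001010110000011100100100 = 1814759204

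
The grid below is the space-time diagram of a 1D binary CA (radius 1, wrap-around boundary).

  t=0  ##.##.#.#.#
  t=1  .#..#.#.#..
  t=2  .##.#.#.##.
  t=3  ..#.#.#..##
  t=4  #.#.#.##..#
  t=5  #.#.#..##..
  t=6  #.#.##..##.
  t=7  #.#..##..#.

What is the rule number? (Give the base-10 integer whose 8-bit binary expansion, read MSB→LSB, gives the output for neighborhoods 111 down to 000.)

84

  [7] ### => .  t=0,i=0
  [6] ##. => #  t=0,i=1
  [5] #.# => .  t=0,i=2
  [4] #.. => #  t=1,i=2
  [3] .## => .  t=0,i=3
  [2] .#. => #  t=0,i=6
  [1] ..# => .  t=1,i=0
  [0] ... => .  t=1,i=10
  bits 01010100 = 84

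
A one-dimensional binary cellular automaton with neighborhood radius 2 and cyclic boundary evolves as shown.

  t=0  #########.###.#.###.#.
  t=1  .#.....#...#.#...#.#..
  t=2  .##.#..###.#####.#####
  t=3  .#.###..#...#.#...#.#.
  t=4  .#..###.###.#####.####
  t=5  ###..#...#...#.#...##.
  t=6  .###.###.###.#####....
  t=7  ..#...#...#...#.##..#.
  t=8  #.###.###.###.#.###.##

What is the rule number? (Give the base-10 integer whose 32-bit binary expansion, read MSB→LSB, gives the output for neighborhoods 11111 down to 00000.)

1448269617

  #####|.  b31=0 t=0,i=2
  ####.|#  b30=1 t=0,i=7
  ###.#|.  b29=0 t=0,i=8
  ###..|#  b28=1 t=3,i=5
  ##.##|.  b27=0 t=0,i=9
  ##.#.|#  b26=1 t=0,i=13
  ##..#|#  b25=1 t=3,i=6
  ##...|.  b24=0 t=6,i=18
  #.###|.  b23=0 t=0,i=0
  #.##.|#  b22=1 t=2,i=1
  #.#.#|.  b21=0 t=0,i=14
  #.#..|#  b20=1 t=1,i=13
  #..##|.  b19=0 t=2,i=6
  #..#.|.  b18=0 t=3,i=0
  #...#|#  b17=1 t=1,i=9
  #....|.  b16=0 t=1,i=3
  .####|#  b15=1 t=0,i=1
  .###.|#  b14=1 t=0,i=11
  .##.#|.  b13=0 t=2,i=2
  .##..|#  b12=1 t=7,i=17
  .#.##|.  b11=0 t=0,i=15
  .#.#.|#  b10=1 t=1,i=12
  .#..#|#  b9=1 t=2,i=5
  .#...|#  b8=1 t=1,i=2
  ..###|.  b7=0 t=2,i=7
  ..##.|.  b6=0 t=5,i=19
  ..#.#|#  b5=1 t=1,i=11
  ..#..|#  b4=1 t=1,i=1
  ...##|.  b3=0 t=5,i=18
  ...#.|.  b2=0 t=1,i=0
  ....#|.  b1=0 t=1,i=5
  .....|#  b0=1 t=1,i=4
  bits 01010110010100101101011100110001 = 1448269617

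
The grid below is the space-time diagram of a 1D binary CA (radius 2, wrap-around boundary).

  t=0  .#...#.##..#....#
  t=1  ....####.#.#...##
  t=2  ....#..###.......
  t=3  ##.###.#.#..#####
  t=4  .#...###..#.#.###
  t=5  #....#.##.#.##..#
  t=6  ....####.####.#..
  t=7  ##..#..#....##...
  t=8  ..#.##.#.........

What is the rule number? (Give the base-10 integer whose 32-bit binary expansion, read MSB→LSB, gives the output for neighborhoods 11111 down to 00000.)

3059747509

  ##### -> #   bit 31 = 1  t=3,i=14
  ####. -> .   bit 30 = 0  t=1,i=6
  ###.# -> #   bit 29 = 1  t=1,i=7
  ###.. -> #   bit 28 = 1  t=2,i=9
  ##.## -> .   bit 27 = 0  t=3,i=2
  ##.#. -> #   bit 26 = 1  t=1,i=8
  ##..# -> #   bit 25 = 1  t=0,i=9
  ##... -> .   bit 24 = 0  t=1,i=0
  #.### -> .   bit 23 = 0  t=3,i=3
  #.##. -> #   bit 22 = 1  t=0,i=7
  #.#.# -> #   bit 21 = 1  t=1,i=9
  #.#.. -> .   bit 20 = 0  t=0,i=1
  #..## -> .   bit 19 = 0  t=2,i=6
  #..#. -> .   bit 18 = 0  t=0,i=10
  #...# -> .   bit 17 = 0  t=0,i=3
  #.... -> .   bit 16 = 0  t=0,i=13
  .#### -> .   bit 15 = 0  t=1,i=5
  .###. -> .   bit 14 = 0  t=2,i=8
  .##.# -> .   bit 13 = 0  t=5,i=8
  .##.. -> .   bit 12 = 0  t=0,i=8
  .#.## -> #   bit 11 = 1  t=0,i=6
  .#.#. -> .   bit 10 = 0  t=0,i=0
  .#..# -> #   bit 9 = 1  t=2,i=5
  .#... -> .   bit 8 = 0  t=0,i=2
  ..### -> #   bit 7 = 1  t=1,i=4
  ..##. -> .   bit 6 = 0  t=1,i=15
  ..#.# -> #   bit 5 = 1  t=0,i=5
  ..#.. -> #   bit 4 = 1  t=0,i=11
  ...## -> .   bit 3 = 0  t=1,i=3
  ...#. -> #   bit 2 = 1  t=0,i=4
  ....# -> .   bit 1 = 0  t=0,i=14
  ..... -> #   bit 0 = 1  t=2,i=0
  bits 10110110011000000000101010110101 = 3059747509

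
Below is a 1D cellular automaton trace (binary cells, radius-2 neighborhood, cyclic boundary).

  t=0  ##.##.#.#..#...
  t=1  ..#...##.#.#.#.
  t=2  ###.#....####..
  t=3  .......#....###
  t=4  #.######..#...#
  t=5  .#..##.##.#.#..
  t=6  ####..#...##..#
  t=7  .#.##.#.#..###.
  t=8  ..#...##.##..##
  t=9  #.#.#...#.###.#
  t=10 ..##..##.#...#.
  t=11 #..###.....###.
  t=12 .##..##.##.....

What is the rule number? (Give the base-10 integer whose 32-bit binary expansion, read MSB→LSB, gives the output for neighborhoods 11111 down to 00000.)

  #####|#  b31=1 t=4,i=4
  ####.|.  b30=0 t=2,i=11
  ###.#|.  b29=0 t=2,i=2
  ###..|#  b28=1 t=2,i=12
  ##.##|#  b27=1 t=0,i=2
  ##.#.|.  b26=0 t=0,i=5
  ##..#|#  b25=1 t=2,i=13
  ##...|#  b24=1 t=3,i=0
  #.###|.  b23=0 t=4,i=2
  #.##.|.  b22=0 t=0,i=3
  #.#.#|#  b21=1 t=0,i=6
  #.#..|.  b20=0 t=0,i=8
  #..##|#  b19=1 t=2,i=14
  #..#.|.  b18=0 t=0,i=10
  #...#|#  b17=1 t=0,i=13
  #....|.  b16=0 t=2,i=6
  .####|.  b15=0 t=2,i=10
  .###.|.  b14=0 t=2,i=1
  .##.#|.  b13=0 t=0,i=1
  .##..|#  b12=1 t=6,i=11
  .#.##|#  b11=1 t=7,i=2
  .#.#.|#  b10=1 t=0,i=7
  .#..#|#  b9=1 t=0,i=9
  .#...|.  b8=0 t=0,i=12
  ..###|.  b7=0 t=2,i=0
  ..##.|.  b6=0 t=0,i=0
  ..#.#|.  b5=0 t=7,i=1
  ..#..|#  b4=1 t=0,i=11
  ...##|.  b3=0 t=0,i=14
  ...#.|#  b2=1 t=1,i=1
  ....#|#  b1=1 t=2,i=7
  .....|#  b0=1 t=3,i=2
  bits 10011011001010100001111000010111 = 2603228695

2603228695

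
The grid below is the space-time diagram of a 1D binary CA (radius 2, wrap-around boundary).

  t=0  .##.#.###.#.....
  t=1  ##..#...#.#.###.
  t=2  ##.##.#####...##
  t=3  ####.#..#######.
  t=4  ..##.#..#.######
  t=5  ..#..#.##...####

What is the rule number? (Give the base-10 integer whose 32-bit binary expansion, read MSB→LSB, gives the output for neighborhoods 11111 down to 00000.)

  ##### -> #   bit 31 = 1  t=2,i=8
  ####. -> #   bit 30 = 1  t=2,i=0
  ###.# -> #   bit 29 = 1  t=0,i=8
  ###.. -> #   bit 28 = 1  t=2,i=10
  ##.## -> #   bit 27 = 1  t=1,i=15
  ##.#. -> .   bit 26 = 0  t=0,i=3
  ##..# -> .   bit 25 = 0  t=1,i=2
  ##... -> #   bit 24 = 1  t=2,i=11
  #.### -> .   bit 23 = 0  t=0,i=6
  #.##. -> #   bit 22 = 1  t=1,i=0
  #.#.# -> #   bit 21 = 1  t=0,i=4
  #.#.. -> #   bit 20 = 1  t=0,i=10
  #..## -> .   bit 19 = 0  t=3,i=7
  #..#. -> #   bit 18 = 1  t=1,i=3
  #...# -> #   bit 17 = 1  t=1,i=6
  #.... -> #   bit 16 = 1  t=0,i=12
  .#### -> .   bit 15 = 0  t=2,i=7
  .###. -> .   bit 14 = 0  t=0,i=7
  .##.# -> .   bit 13 = 0  t=0,i=2
  .##.. -> #   bit 12 = 1  t=1,i=1
  .#.## -> .   bit 11 = 0  t=0,i=5
  .#.#. -> #   bit 10 = 1  t=1,i=9
  .#..# -> .   bit 9 = 0  t=3,i=6
  .#... -> .   bit 8 = 0  t=0,i=11
  ..### -> #   bit 7 = 1  t=2,i=14
  ..##. -> #   bit 6 = 1  t=0,i=1
  ..#.# -> #   bit 5 = 1  t=1,i=8
  ..#.. -> #   bit 4 = 1  t=1,i=4
  ...## -> #   bit 3 = 1  t=0,i=0
  ...#. -> #   bit 2 = 1  t=1,i=7
  ....# -> .   bit 1 = 0  t=0,i=15
  ..... -> #   bit 0 = 1  t=0,i=13
  bits 11111001011101110001010011111101 = 4185330941

4185330941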